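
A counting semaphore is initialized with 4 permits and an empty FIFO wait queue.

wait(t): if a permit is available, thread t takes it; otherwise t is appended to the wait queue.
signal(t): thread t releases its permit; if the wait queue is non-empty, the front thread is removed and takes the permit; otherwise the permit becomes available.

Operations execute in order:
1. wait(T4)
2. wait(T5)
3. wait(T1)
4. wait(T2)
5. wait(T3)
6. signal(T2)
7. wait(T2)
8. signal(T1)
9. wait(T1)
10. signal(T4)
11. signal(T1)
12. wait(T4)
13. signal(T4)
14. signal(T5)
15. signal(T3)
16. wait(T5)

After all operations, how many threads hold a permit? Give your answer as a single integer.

Step 1: wait(T4) -> count=3 queue=[] holders={T4}
Step 2: wait(T5) -> count=2 queue=[] holders={T4,T5}
Step 3: wait(T1) -> count=1 queue=[] holders={T1,T4,T5}
Step 4: wait(T2) -> count=0 queue=[] holders={T1,T2,T4,T5}
Step 5: wait(T3) -> count=0 queue=[T3] holders={T1,T2,T4,T5}
Step 6: signal(T2) -> count=0 queue=[] holders={T1,T3,T4,T5}
Step 7: wait(T2) -> count=0 queue=[T2] holders={T1,T3,T4,T5}
Step 8: signal(T1) -> count=0 queue=[] holders={T2,T3,T4,T5}
Step 9: wait(T1) -> count=0 queue=[T1] holders={T2,T3,T4,T5}
Step 10: signal(T4) -> count=0 queue=[] holders={T1,T2,T3,T5}
Step 11: signal(T1) -> count=1 queue=[] holders={T2,T3,T5}
Step 12: wait(T4) -> count=0 queue=[] holders={T2,T3,T4,T5}
Step 13: signal(T4) -> count=1 queue=[] holders={T2,T3,T5}
Step 14: signal(T5) -> count=2 queue=[] holders={T2,T3}
Step 15: signal(T3) -> count=3 queue=[] holders={T2}
Step 16: wait(T5) -> count=2 queue=[] holders={T2,T5}
Final holders: {T2,T5} -> 2 thread(s)

Answer: 2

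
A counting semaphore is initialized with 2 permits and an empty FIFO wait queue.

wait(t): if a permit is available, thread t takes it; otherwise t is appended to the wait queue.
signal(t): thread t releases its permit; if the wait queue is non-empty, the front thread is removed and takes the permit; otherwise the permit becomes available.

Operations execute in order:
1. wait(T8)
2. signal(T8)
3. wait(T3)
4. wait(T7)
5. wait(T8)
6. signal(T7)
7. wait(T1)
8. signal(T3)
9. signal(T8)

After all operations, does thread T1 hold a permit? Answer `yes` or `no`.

Answer: yes

Derivation:
Step 1: wait(T8) -> count=1 queue=[] holders={T8}
Step 2: signal(T8) -> count=2 queue=[] holders={none}
Step 3: wait(T3) -> count=1 queue=[] holders={T3}
Step 4: wait(T7) -> count=0 queue=[] holders={T3,T7}
Step 5: wait(T8) -> count=0 queue=[T8] holders={T3,T7}
Step 6: signal(T7) -> count=0 queue=[] holders={T3,T8}
Step 7: wait(T1) -> count=0 queue=[T1] holders={T3,T8}
Step 8: signal(T3) -> count=0 queue=[] holders={T1,T8}
Step 9: signal(T8) -> count=1 queue=[] holders={T1}
Final holders: {T1} -> T1 in holders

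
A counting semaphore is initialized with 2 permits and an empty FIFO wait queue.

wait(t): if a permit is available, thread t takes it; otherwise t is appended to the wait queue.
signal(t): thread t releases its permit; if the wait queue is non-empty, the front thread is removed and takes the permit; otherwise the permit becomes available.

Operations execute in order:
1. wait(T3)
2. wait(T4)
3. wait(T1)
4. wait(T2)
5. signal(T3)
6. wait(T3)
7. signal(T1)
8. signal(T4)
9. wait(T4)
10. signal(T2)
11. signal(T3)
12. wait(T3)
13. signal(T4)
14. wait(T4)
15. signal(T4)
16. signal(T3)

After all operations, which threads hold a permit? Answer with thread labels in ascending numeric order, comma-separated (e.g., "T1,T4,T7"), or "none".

Answer: none

Derivation:
Step 1: wait(T3) -> count=1 queue=[] holders={T3}
Step 2: wait(T4) -> count=0 queue=[] holders={T3,T4}
Step 3: wait(T1) -> count=0 queue=[T1] holders={T3,T4}
Step 4: wait(T2) -> count=0 queue=[T1,T2] holders={T3,T4}
Step 5: signal(T3) -> count=0 queue=[T2] holders={T1,T4}
Step 6: wait(T3) -> count=0 queue=[T2,T3] holders={T1,T4}
Step 7: signal(T1) -> count=0 queue=[T3] holders={T2,T4}
Step 8: signal(T4) -> count=0 queue=[] holders={T2,T3}
Step 9: wait(T4) -> count=0 queue=[T4] holders={T2,T3}
Step 10: signal(T2) -> count=0 queue=[] holders={T3,T4}
Step 11: signal(T3) -> count=1 queue=[] holders={T4}
Step 12: wait(T3) -> count=0 queue=[] holders={T3,T4}
Step 13: signal(T4) -> count=1 queue=[] holders={T3}
Step 14: wait(T4) -> count=0 queue=[] holders={T3,T4}
Step 15: signal(T4) -> count=1 queue=[] holders={T3}
Step 16: signal(T3) -> count=2 queue=[] holders={none}
Final holders: none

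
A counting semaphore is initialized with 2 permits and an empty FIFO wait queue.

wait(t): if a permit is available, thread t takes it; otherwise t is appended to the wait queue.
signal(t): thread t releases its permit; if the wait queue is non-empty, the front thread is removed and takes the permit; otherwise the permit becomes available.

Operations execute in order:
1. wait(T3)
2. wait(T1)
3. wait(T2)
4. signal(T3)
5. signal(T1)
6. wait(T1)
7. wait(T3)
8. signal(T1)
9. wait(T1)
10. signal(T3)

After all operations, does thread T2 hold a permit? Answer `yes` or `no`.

Answer: yes

Derivation:
Step 1: wait(T3) -> count=1 queue=[] holders={T3}
Step 2: wait(T1) -> count=0 queue=[] holders={T1,T3}
Step 3: wait(T2) -> count=0 queue=[T2] holders={T1,T3}
Step 4: signal(T3) -> count=0 queue=[] holders={T1,T2}
Step 5: signal(T1) -> count=1 queue=[] holders={T2}
Step 6: wait(T1) -> count=0 queue=[] holders={T1,T2}
Step 7: wait(T3) -> count=0 queue=[T3] holders={T1,T2}
Step 8: signal(T1) -> count=0 queue=[] holders={T2,T3}
Step 9: wait(T1) -> count=0 queue=[T1] holders={T2,T3}
Step 10: signal(T3) -> count=0 queue=[] holders={T1,T2}
Final holders: {T1,T2} -> T2 in holders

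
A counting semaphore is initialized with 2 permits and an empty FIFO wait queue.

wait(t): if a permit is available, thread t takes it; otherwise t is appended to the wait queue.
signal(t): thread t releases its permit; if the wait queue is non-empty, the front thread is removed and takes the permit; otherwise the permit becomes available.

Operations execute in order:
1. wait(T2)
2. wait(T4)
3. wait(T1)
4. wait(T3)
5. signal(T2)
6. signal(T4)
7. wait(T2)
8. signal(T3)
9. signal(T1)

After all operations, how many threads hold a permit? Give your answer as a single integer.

Step 1: wait(T2) -> count=1 queue=[] holders={T2}
Step 2: wait(T4) -> count=0 queue=[] holders={T2,T4}
Step 3: wait(T1) -> count=0 queue=[T1] holders={T2,T4}
Step 4: wait(T3) -> count=0 queue=[T1,T3] holders={T2,T4}
Step 5: signal(T2) -> count=0 queue=[T3] holders={T1,T4}
Step 6: signal(T4) -> count=0 queue=[] holders={T1,T3}
Step 7: wait(T2) -> count=0 queue=[T2] holders={T1,T3}
Step 8: signal(T3) -> count=0 queue=[] holders={T1,T2}
Step 9: signal(T1) -> count=1 queue=[] holders={T2}
Final holders: {T2} -> 1 thread(s)

Answer: 1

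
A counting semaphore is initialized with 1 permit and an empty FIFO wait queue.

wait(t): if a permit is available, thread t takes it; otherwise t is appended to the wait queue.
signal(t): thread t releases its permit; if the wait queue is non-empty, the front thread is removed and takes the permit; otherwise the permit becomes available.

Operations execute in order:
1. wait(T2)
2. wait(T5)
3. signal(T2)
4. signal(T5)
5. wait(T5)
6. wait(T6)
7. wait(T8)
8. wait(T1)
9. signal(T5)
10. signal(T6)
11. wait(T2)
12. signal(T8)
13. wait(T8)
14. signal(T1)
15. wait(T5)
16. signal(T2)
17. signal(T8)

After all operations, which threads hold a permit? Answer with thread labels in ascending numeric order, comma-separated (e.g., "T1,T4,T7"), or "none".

Step 1: wait(T2) -> count=0 queue=[] holders={T2}
Step 2: wait(T5) -> count=0 queue=[T5] holders={T2}
Step 3: signal(T2) -> count=0 queue=[] holders={T5}
Step 4: signal(T5) -> count=1 queue=[] holders={none}
Step 5: wait(T5) -> count=0 queue=[] holders={T5}
Step 6: wait(T6) -> count=0 queue=[T6] holders={T5}
Step 7: wait(T8) -> count=0 queue=[T6,T8] holders={T5}
Step 8: wait(T1) -> count=0 queue=[T6,T8,T1] holders={T5}
Step 9: signal(T5) -> count=0 queue=[T8,T1] holders={T6}
Step 10: signal(T6) -> count=0 queue=[T1] holders={T8}
Step 11: wait(T2) -> count=0 queue=[T1,T2] holders={T8}
Step 12: signal(T8) -> count=0 queue=[T2] holders={T1}
Step 13: wait(T8) -> count=0 queue=[T2,T8] holders={T1}
Step 14: signal(T1) -> count=0 queue=[T8] holders={T2}
Step 15: wait(T5) -> count=0 queue=[T8,T5] holders={T2}
Step 16: signal(T2) -> count=0 queue=[T5] holders={T8}
Step 17: signal(T8) -> count=0 queue=[] holders={T5}
Final holders: T5

Answer: T5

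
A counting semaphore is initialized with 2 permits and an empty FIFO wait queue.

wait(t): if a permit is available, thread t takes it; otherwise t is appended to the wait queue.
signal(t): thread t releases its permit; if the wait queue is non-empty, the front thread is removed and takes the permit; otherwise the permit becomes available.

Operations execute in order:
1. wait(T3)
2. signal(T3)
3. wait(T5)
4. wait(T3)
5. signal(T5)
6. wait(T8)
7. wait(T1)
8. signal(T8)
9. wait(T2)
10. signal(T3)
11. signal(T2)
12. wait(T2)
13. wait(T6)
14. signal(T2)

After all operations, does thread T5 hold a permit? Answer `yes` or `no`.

Step 1: wait(T3) -> count=1 queue=[] holders={T3}
Step 2: signal(T3) -> count=2 queue=[] holders={none}
Step 3: wait(T5) -> count=1 queue=[] holders={T5}
Step 4: wait(T3) -> count=0 queue=[] holders={T3,T5}
Step 5: signal(T5) -> count=1 queue=[] holders={T3}
Step 6: wait(T8) -> count=0 queue=[] holders={T3,T8}
Step 7: wait(T1) -> count=0 queue=[T1] holders={T3,T8}
Step 8: signal(T8) -> count=0 queue=[] holders={T1,T3}
Step 9: wait(T2) -> count=0 queue=[T2] holders={T1,T3}
Step 10: signal(T3) -> count=0 queue=[] holders={T1,T2}
Step 11: signal(T2) -> count=1 queue=[] holders={T1}
Step 12: wait(T2) -> count=0 queue=[] holders={T1,T2}
Step 13: wait(T6) -> count=0 queue=[T6] holders={T1,T2}
Step 14: signal(T2) -> count=0 queue=[] holders={T1,T6}
Final holders: {T1,T6} -> T5 not in holders

Answer: no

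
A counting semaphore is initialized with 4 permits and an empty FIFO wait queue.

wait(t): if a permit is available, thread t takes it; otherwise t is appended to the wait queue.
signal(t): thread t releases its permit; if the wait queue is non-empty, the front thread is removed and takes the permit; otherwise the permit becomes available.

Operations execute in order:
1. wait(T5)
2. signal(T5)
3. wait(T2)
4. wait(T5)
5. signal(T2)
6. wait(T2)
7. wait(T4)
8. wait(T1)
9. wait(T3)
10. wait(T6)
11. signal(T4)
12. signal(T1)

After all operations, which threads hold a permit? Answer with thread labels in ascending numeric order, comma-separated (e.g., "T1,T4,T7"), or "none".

Step 1: wait(T5) -> count=3 queue=[] holders={T5}
Step 2: signal(T5) -> count=4 queue=[] holders={none}
Step 3: wait(T2) -> count=3 queue=[] holders={T2}
Step 4: wait(T5) -> count=2 queue=[] holders={T2,T5}
Step 5: signal(T2) -> count=3 queue=[] holders={T5}
Step 6: wait(T2) -> count=2 queue=[] holders={T2,T5}
Step 7: wait(T4) -> count=1 queue=[] holders={T2,T4,T5}
Step 8: wait(T1) -> count=0 queue=[] holders={T1,T2,T4,T5}
Step 9: wait(T3) -> count=0 queue=[T3] holders={T1,T2,T4,T5}
Step 10: wait(T6) -> count=0 queue=[T3,T6] holders={T1,T2,T4,T5}
Step 11: signal(T4) -> count=0 queue=[T6] holders={T1,T2,T3,T5}
Step 12: signal(T1) -> count=0 queue=[] holders={T2,T3,T5,T6}
Final holders: T2,T3,T5,T6

Answer: T2,T3,T5,T6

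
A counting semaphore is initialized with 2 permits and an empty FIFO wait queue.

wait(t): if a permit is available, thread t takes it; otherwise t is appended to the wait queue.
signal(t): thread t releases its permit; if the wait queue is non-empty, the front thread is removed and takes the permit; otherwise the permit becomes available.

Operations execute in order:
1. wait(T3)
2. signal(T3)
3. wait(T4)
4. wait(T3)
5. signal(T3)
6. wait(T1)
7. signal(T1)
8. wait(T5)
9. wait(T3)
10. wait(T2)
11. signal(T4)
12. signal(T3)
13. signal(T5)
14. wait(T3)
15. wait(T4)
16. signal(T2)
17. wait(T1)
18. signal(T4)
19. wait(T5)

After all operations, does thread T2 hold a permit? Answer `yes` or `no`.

Step 1: wait(T3) -> count=1 queue=[] holders={T3}
Step 2: signal(T3) -> count=2 queue=[] holders={none}
Step 3: wait(T4) -> count=1 queue=[] holders={T4}
Step 4: wait(T3) -> count=0 queue=[] holders={T3,T4}
Step 5: signal(T3) -> count=1 queue=[] holders={T4}
Step 6: wait(T1) -> count=0 queue=[] holders={T1,T4}
Step 7: signal(T1) -> count=1 queue=[] holders={T4}
Step 8: wait(T5) -> count=0 queue=[] holders={T4,T5}
Step 9: wait(T3) -> count=0 queue=[T3] holders={T4,T5}
Step 10: wait(T2) -> count=0 queue=[T3,T2] holders={T4,T5}
Step 11: signal(T4) -> count=0 queue=[T2] holders={T3,T5}
Step 12: signal(T3) -> count=0 queue=[] holders={T2,T5}
Step 13: signal(T5) -> count=1 queue=[] holders={T2}
Step 14: wait(T3) -> count=0 queue=[] holders={T2,T3}
Step 15: wait(T4) -> count=0 queue=[T4] holders={T2,T3}
Step 16: signal(T2) -> count=0 queue=[] holders={T3,T4}
Step 17: wait(T1) -> count=0 queue=[T1] holders={T3,T4}
Step 18: signal(T4) -> count=0 queue=[] holders={T1,T3}
Step 19: wait(T5) -> count=0 queue=[T5] holders={T1,T3}
Final holders: {T1,T3} -> T2 not in holders

Answer: no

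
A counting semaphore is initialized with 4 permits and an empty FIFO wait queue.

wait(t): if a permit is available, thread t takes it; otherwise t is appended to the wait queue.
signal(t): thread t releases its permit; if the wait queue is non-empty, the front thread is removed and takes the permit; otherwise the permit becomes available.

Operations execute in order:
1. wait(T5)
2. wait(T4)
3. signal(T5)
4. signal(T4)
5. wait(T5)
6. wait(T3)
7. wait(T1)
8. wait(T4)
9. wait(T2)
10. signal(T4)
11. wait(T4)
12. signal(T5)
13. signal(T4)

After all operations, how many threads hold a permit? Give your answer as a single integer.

Answer: 3

Derivation:
Step 1: wait(T5) -> count=3 queue=[] holders={T5}
Step 2: wait(T4) -> count=2 queue=[] holders={T4,T5}
Step 3: signal(T5) -> count=3 queue=[] holders={T4}
Step 4: signal(T4) -> count=4 queue=[] holders={none}
Step 5: wait(T5) -> count=3 queue=[] holders={T5}
Step 6: wait(T3) -> count=2 queue=[] holders={T3,T5}
Step 7: wait(T1) -> count=1 queue=[] holders={T1,T3,T5}
Step 8: wait(T4) -> count=0 queue=[] holders={T1,T3,T4,T5}
Step 9: wait(T2) -> count=0 queue=[T2] holders={T1,T3,T4,T5}
Step 10: signal(T4) -> count=0 queue=[] holders={T1,T2,T3,T5}
Step 11: wait(T4) -> count=0 queue=[T4] holders={T1,T2,T3,T5}
Step 12: signal(T5) -> count=0 queue=[] holders={T1,T2,T3,T4}
Step 13: signal(T4) -> count=1 queue=[] holders={T1,T2,T3}
Final holders: {T1,T2,T3} -> 3 thread(s)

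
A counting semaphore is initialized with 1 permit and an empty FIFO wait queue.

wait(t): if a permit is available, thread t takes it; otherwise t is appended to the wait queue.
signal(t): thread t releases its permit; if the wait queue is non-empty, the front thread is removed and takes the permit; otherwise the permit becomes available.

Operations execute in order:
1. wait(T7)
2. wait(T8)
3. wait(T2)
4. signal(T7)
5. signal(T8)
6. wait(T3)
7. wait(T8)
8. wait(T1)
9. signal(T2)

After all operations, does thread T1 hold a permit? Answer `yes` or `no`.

Step 1: wait(T7) -> count=0 queue=[] holders={T7}
Step 2: wait(T8) -> count=0 queue=[T8] holders={T7}
Step 3: wait(T2) -> count=0 queue=[T8,T2] holders={T7}
Step 4: signal(T7) -> count=0 queue=[T2] holders={T8}
Step 5: signal(T8) -> count=0 queue=[] holders={T2}
Step 6: wait(T3) -> count=0 queue=[T3] holders={T2}
Step 7: wait(T8) -> count=0 queue=[T3,T8] holders={T2}
Step 8: wait(T1) -> count=0 queue=[T3,T8,T1] holders={T2}
Step 9: signal(T2) -> count=0 queue=[T8,T1] holders={T3}
Final holders: {T3} -> T1 not in holders

Answer: no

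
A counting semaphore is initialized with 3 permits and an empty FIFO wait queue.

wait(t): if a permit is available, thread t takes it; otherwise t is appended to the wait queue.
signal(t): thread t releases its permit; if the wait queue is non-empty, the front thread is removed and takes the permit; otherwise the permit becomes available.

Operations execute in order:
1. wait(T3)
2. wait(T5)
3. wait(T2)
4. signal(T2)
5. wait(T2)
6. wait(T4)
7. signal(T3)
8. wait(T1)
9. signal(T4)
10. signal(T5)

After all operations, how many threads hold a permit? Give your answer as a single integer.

Answer: 2

Derivation:
Step 1: wait(T3) -> count=2 queue=[] holders={T3}
Step 2: wait(T5) -> count=1 queue=[] holders={T3,T5}
Step 3: wait(T2) -> count=0 queue=[] holders={T2,T3,T5}
Step 4: signal(T2) -> count=1 queue=[] holders={T3,T5}
Step 5: wait(T2) -> count=0 queue=[] holders={T2,T3,T5}
Step 6: wait(T4) -> count=0 queue=[T4] holders={T2,T3,T5}
Step 7: signal(T3) -> count=0 queue=[] holders={T2,T4,T5}
Step 8: wait(T1) -> count=0 queue=[T1] holders={T2,T4,T5}
Step 9: signal(T4) -> count=0 queue=[] holders={T1,T2,T5}
Step 10: signal(T5) -> count=1 queue=[] holders={T1,T2}
Final holders: {T1,T2} -> 2 thread(s)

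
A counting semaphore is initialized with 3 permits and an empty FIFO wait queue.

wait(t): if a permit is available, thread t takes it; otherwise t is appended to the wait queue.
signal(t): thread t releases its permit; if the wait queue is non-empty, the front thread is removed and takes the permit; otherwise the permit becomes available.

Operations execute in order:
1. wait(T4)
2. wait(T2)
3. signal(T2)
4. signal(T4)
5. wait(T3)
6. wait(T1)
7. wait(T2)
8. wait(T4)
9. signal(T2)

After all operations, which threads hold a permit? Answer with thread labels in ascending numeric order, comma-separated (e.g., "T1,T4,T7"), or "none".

Answer: T1,T3,T4

Derivation:
Step 1: wait(T4) -> count=2 queue=[] holders={T4}
Step 2: wait(T2) -> count=1 queue=[] holders={T2,T4}
Step 3: signal(T2) -> count=2 queue=[] holders={T4}
Step 4: signal(T4) -> count=3 queue=[] holders={none}
Step 5: wait(T3) -> count=2 queue=[] holders={T3}
Step 6: wait(T1) -> count=1 queue=[] holders={T1,T3}
Step 7: wait(T2) -> count=0 queue=[] holders={T1,T2,T3}
Step 8: wait(T4) -> count=0 queue=[T4] holders={T1,T2,T3}
Step 9: signal(T2) -> count=0 queue=[] holders={T1,T3,T4}
Final holders: T1,T3,T4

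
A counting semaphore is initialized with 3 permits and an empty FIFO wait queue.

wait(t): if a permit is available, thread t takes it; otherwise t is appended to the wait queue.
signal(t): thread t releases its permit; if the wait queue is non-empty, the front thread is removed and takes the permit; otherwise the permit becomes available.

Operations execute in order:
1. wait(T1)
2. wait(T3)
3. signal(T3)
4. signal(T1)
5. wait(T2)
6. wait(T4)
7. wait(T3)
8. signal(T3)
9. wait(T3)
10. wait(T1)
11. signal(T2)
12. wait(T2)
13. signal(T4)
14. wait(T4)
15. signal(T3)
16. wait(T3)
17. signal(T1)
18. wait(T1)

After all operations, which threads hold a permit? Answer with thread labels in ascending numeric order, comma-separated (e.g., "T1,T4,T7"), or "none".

Step 1: wait(T1) -> count=2 queue=[] holders={T1}
Step 2: wait(T3) -> count=1 queue=[] holders={T1,T3}
Step 3: signal(T3) -> count=2 queue=[] holders={T1}
Step 4: signal(T1) -> count=3 queue=[] holders={none}
Step 5: wait(T2) -> count=2 queue=[] holders={T2}
Step 6: wait(T4) -> count=1 queue=[] holders={T2,T4}
Step 7: wait(T3) -> count=0 queue=[] holders={T2,T3,T4}
Step 8: signal(T3) -> count=1 queue=[] holders={T2,T4}
Step 9: wait(T3) -> count=0 queue=[] holders={T2,T3,T4}
Step 10: wait(T1) -> count=0 queue=[T1] holders={T2,T3,T4}
Step 11: signal(T2) -> count=0 queue=[] holders={T1,T3,T4}
Step 12: wait(T2) -> count=0 queue=[T2] holders={T1,T3,T4}
Step 13: signal(T4) -> count=0 queue=[] holders={T1,T2,T3}
Step 14: wait(T4) -> count=0 queue=[T4] holders={T1,T2,T3}
Step 15: signal(T3) -> count=0 queue=[] holders={T1,T2,T4}
Step 16: wait(T3) -> count=0 queue=[T3] holders={T1,T2,T4}
Step 17: signal(T1) -> count=0 queue=[] holders={T2,T3,T4}
Step 18: wait(T1) -> count=0 queue=[T1] holders={T2,T3,T4}
Final holders: T2,T3,T4

Answer: T2,T3,T4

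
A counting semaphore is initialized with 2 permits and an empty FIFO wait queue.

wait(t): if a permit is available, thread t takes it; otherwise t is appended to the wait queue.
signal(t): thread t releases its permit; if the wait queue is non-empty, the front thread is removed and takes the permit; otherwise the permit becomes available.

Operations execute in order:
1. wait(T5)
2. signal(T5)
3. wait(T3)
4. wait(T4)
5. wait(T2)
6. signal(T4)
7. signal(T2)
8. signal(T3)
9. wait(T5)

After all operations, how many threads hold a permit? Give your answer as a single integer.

Answer: 1

Derivation:
Step 1: wait(T5) -> count=1 queue=[] holders={T5}
Step 2: signal(T5) -> count=2 queue=[] holders={none}
Step 3: wait(T3) -> count=1 queue=[] holders={T3}
Step 4: wait(T4) -> count=0 queue=[] holders={T3,T4}
Step 5: wait(T2) -> count=0 queue=[T2] holders={T3,T4}
Step 6: signal(T4) -> count=0 queue=[] holders={T2,T3}
Step 7: signal(T2) -> count=1 queue=[] holders={T3}
Step 8: signal(T3) -> count=2 queue=[] holders={none}
Step 9: wait(T5) -> count=1 queue=[] holders={T5}
Final holders: {T5} -> 1 thread(s)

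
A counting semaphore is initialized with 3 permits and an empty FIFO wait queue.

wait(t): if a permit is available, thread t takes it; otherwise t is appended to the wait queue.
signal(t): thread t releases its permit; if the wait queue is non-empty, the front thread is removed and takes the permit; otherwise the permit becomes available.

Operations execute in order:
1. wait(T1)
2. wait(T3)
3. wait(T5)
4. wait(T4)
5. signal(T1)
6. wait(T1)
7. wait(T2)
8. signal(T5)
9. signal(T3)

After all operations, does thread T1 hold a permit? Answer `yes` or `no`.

Step 1: wait(T1) -> count=2 queue=[] holders={T1}
Step 2: wait(T3) -> count=1 queue=[] holders={T1,T3}
Step 3: wait(T5) -> count=0 queue=[] holders={T1,T3,T5}
Step 4: wait(T4) -> count=0 queue=[T4] holders={T1,T3,T5}
Step 5: signal(T1) -> count=0 queue=[] holders={T3,T4,T5}
Step 6: wait(T1) -> count=0 queue=[T1] holders={T3,T4,T5}
Step 7: wait(T2) -> count=0 queue=[T1,T2] holders={T3,T4,T5}
Step 8: signal(T5) -> count=0 queue=[T2] holders={T1,T3,T4}
Step 9: signal(T3) -> count=0 queue=[] holders={T1,T2,T4}
Final holders: {T1,T2,T4} -> T1 in holders

Answer: yes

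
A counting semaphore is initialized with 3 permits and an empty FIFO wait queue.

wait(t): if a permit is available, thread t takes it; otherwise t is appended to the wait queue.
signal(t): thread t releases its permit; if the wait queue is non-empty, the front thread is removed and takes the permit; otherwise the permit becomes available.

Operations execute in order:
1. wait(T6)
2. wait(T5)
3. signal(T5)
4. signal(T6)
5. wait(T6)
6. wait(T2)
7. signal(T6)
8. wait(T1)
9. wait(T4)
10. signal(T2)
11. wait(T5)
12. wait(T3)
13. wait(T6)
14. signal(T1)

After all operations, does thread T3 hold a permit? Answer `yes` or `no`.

Step 1: wait(T6) -> count=2 queue=[] holders={T6}
Step 2: wait(T5) -> count=1 queue=[] holders={T5,T6}
Step 3: signal(T5) -> count=2 queue=[] holders={T6}
Step 4: signal(T6) -> count=3 queue=[] holders={none}
Step 5: wait(T6) -> count=2 queue=[] holders={T6}
Step 6: wait(T2) -> count=1 queue=[] holders={T2,T6}
Step 7: signal(T6) -> count=2 queue=[] holders={T2}
Step 8: wait(T1) -> count=1 queue=[] holders={T1,T2}
Step 9: wait(T4) -> count=0 queue=[] holders={T1,T2,T4}
Step 10: signal(T2) -> count=1 queue=[] holders={T1,T4}
Step 11: wait(T5) -> count=0 queue=[] holders={T1,T4,T5}
Step 12: wait(T3) -> count=0 queue=[T3] holders={T1,T4,T5}
Step 13: wait(T6) -> count=0 queue=[T3,T6] holders={T1,T4,T5}
Step 14: signal(T1) -> count=0 queue=[T6] holders={T3,T4,T5}
Final holders: {T3,T4,T5} -> T3 in holders

Answer: yes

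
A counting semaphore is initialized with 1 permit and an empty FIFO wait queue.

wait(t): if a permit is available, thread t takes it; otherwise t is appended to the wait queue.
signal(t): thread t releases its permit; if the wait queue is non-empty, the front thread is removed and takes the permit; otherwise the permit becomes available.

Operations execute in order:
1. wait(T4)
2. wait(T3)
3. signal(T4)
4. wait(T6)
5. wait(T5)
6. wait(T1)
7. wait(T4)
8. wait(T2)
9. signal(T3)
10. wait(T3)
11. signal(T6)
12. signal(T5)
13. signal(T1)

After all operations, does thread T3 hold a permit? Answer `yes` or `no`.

Answer: no

Derivation:
Step 1: wait(T4) -> count=0 queue=[] holders={T4}
Step 2: wait(T3) -> count=0 queue=[T3] holders={T4}
Step 3: signal(T4) -> count=0 queue=[] holders={T3}
Step 4: wait(T6) -> count=0 queue=[T6] holders={T3}
Step 5: wait(T5) -> count=0 queue=[T6,T5] holders={T3}
Step 6: wait(T1) -> count=0 queue=[T6,T5,T1] holders={T3}
Step 7: wait(T4) -> count=0 queue=[T6,T5,T1,T4] holders={T3}
Step 8: wait(T2) -> count=0 queue=[T6,T5,T1,T4,T2] holders={T3}
Step 9: signal(T3) -> count=0 queue=[T5,T1,T4,T2] holders={T6}
Step 10: wait(T3) -> count=0 queue=[T5,T1,T4,T2,T3] holders={T6}
Step 11: signal(T6) -> count=0 queue=[T1,T4,T2,T3] holders={T5}
Step 12: signal(T5) -> count=0 queue=[T4,T2,T3] holders={T1}
Step 13: signal(T1) -> count=0 queue=[T2,T3] holders={T4}
Final holders: {T4} -> T3 not in holders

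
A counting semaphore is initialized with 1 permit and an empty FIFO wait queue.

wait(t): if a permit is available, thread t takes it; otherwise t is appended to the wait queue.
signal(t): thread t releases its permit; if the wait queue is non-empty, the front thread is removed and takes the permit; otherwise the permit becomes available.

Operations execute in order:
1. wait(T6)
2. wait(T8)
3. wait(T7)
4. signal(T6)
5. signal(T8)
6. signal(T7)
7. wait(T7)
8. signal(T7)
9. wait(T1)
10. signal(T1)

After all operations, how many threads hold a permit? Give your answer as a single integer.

Answer: 0

Derivation:
Step 1: wait(T6) -> count=0 queue=[] holders={T6}
Step 2: wait(T8) -> count=0 queue=[T8] holders={T6}
Step 3: wait(T7) -> count=0 queue=[T8,T7] holders={T6}
Step 4: signal(T6) -> count=0 queue=[T7] holders={T8}
Step 5: signal(T8) -> count=0 queue=[] holders={T7}
Step 6: signal(T7) -> count=1 queue=[] holders={none}
Step 7: wait(T7) -> count=0 queue=[] holders={T7}
Step 8: signal(T7) -> count=1 queue=[] holders={none}
Step 9: wait(T1) -> count=0 queue=[] holders={T1}
Step 10: signal(T1) -> count=1 queue=[] holders={none}
Final holders: {none} -> 0 thread(s)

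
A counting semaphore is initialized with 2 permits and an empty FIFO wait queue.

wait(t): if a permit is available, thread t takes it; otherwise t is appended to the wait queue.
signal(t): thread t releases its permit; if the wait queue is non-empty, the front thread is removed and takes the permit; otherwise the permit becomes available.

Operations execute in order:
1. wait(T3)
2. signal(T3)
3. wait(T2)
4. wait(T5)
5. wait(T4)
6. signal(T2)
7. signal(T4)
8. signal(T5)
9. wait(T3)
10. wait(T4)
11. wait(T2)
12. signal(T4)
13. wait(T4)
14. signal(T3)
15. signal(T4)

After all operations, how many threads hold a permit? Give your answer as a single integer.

Step 1: wait(T3) -> count=1 queue=[] holders={T3}
Step 2: signal(T3) -> count=2 queue=[] holders={none}
Step 3: wait(T2) -> count=1 queue=[] holders={T2}
Step 4: wait(T5) -> count=0 queue=[] holders={T2,T5}
Step 5: wait(T4) -> count=0 queue=[T4] holders={T2,T5}
Step 6: signal(T2) -> count=0 queue=[] holders={T4,T5}
Step 7: signal(T4) -> count=1 queue=[] holders={T5}
Step 8: signal(T5) -> count=2 queue=[] holders={none}
Step 9: wait(T3) -> count=1 queue=[] holders={T3}
Step 10: wait(T4) -> count=0 queue=[] holders={T3,T4}
Step 11: wait(T2) -> count=0 queue=[T2] holders={T3,T4}
Step 12: signal(T4) -> count=0 queue=[] holders={T2,T3}
Step 13: wait(T4) -> count=0 queue=[T4] holders={T2,T3}
Step 14: signal(T3) -> count=0 queue=[] holders={T2,T4}
Step 15: signal(T4) -> count=1 queue=[] holders={T2}
Final holders: {T2} -> 1 thread(s)

Answer: 1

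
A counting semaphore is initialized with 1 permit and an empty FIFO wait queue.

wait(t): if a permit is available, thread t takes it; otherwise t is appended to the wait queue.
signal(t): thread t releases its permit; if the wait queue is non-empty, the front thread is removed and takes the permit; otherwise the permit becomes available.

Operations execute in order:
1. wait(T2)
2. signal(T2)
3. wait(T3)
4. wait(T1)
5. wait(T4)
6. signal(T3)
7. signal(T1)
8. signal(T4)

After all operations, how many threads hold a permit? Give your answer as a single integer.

Step 1: wait(T2) -> count=0 queue=[] holders={T2}
Step 2: signal(T2) -> count=1 queue=[] holders={none}
Step 3: wait(T3) -> count=0 queue=[] holders={T3}
Step 4: wait(T1) -> count=0 queue=[T1] holders={T3}
Step 5: wait(T4) -> count=0 queue=[T1,T4] holders={T3}
Step 6: signal(T3) -> count=0 queue=[T4] holders={T1}
Step 7: signal(T1) -> count=0 queue=[] holders={T4}
Step 8: signal(T4) -> count=1 queue=[] holders={none}
Final holders: {none} -> 0 thread(s)

Answer: 0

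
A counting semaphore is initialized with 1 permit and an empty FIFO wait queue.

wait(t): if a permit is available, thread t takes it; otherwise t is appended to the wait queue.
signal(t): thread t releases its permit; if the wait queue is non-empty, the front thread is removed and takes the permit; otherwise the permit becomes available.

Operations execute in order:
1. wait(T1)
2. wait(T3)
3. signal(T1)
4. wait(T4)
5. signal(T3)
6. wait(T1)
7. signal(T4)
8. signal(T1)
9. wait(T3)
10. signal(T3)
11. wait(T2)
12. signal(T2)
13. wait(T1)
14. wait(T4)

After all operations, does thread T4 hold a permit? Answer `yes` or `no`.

Answer: no

Derivation:
Step 1: wait(T1) -> count=0 queue=[] holders={T1}
Step 2: wait(T3) -> count=0 queue=[T3] holders={T1}
Step 3: signal(T1) -> count=0 queue=[] holders={T3}
Step 4: wait(T4) -> count=0 queue=[T4] holders={T3}
Step 5: signal(T3) -> count=0 queue=[] holders={T4}
Step 6: wait(T1) -> count=0 queue=[T1] holders={T4}
Step 7: signal(T4) -> count=0 queue=[] holders={T1}
Step 8: signal(T1) -> count=1 queue=[] holders={none}
Step 9: wait(T3) -> count=0 queue=[] holders={T3}
Step 10: signal(T3) -> count=1 queue=[] holders={none}
Step 11: wait(T2) -> count=0 queue=[] holders={T2}
Step 12: signal(T2) -> count=1 queue=[] holders={none}
Step 13: wait(T1) -> count=0 queue=[] holders={T1}
Step 14: wait(T4) -> count=0 queue=[T4] holders={T1}
Final holders: {T1} -> T4 not in holders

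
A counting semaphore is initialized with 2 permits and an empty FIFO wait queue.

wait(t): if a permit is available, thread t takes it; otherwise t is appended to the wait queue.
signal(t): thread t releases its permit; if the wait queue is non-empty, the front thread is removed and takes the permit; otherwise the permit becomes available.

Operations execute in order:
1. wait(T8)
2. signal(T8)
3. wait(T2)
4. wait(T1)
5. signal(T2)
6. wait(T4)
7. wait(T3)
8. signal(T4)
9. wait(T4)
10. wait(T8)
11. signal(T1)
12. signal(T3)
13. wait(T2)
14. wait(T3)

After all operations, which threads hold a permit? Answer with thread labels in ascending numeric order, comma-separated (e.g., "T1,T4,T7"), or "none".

Step 1: wait(T8) -> count=1 queue=[] holders={T8}
Step 2: signal(T8) -> count=2 queue=[] holders={none}
Step 3: wait(T2) -> count=1 queue=[] holders={T2}
Step 4: wait(T1) -> count=0 queue=[] holders={T1,T2}
Step 5: signal(T2) -> count=1 queue=[] holders={T1}
Step 6: wait(T4) -> count=0 queue=[] holders={T1,T4}
Step 7: wait(T3) -> count=0 queue=[T3] holders={T1,T4}
Step 8: signal(T4) -> count=0 queue=[] holders={T1,T3}
Step 9: wait(T4) -> count=0 queue=[T4] holders={T1,T3}
Step 10: wait(T8) -> count=0 queue=[T4,T8] holders={T1,T3}
Step 11: signal(T1) -> count=0 queue=[T8] holders={T3,T4}
Step 12: signal(T3) -> count=0 queue=[] holders={T4,T8}
Step 13: wait(T2) -> count=0 queue=[T2] holders={T4,T8}
Step 14: wait(T3) -> count=0 queue=[T2,T3] holders={T4,T8}
Final holders: T4,T8

Answer: T4,T8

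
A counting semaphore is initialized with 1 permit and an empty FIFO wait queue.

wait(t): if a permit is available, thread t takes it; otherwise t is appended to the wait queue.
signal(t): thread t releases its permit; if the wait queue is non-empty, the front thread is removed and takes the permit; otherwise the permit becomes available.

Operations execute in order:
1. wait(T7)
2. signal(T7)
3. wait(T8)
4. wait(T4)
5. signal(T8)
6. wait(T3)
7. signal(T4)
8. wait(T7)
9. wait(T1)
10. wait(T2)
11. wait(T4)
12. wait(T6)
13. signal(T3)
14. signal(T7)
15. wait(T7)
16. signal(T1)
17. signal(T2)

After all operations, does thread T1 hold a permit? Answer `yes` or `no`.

Answer: no

Derivation:
Step 1: wait(T7) -> count=0 queue=[] holders={T7}
Step 2: signal(T7) -> count=1 queue=[] holders={none}
Step 3: wait(T8) -> count=0 queue=[] holders={T8}
Step 4: wait(T4) -> count=0 queue=[T4] holders={T8}
Step 5: signal(T8) -> count=0 queue=[] holders={T4}
Step 6: wait(T3) -> count=0 queue=[T3] holders={T4}
Step 7: signal(T4) -> count=0 queue=[] holders={T3}
Step 8: wait(T7) -> count=0 queue=[T7] holders={T3}
Step 9: wait(T1) -> count=0 queue=[T7,T1] holders={T3}
Step 10: wait(T2) -> count=0 queue=[T7,T1,T2] holders={T3}
Step 11: wait(T4) -> count=0 queue=[T7,T1,T2,T4] holders={T3}
Step 12: wait(T6) -> count=0 queue=[T7,T1,T2,T4,T6] holders={T3}
Step 13: signal(T3) -> count=0 queue=[T1,T2,T4,T6] holders={T7}
Step 14: signal(T7) -> count=0 queue=[T2,T4,T6] holders={T1}
Step 15: wait(T7) -> count=0 queue=[T2,T4,T6,T7] holders={T1}
Step 16: signal(T1) -> count=0 queue=[T4,T6,T7] holders={T2}
Step 17: signal(T2) -> count=0 queue=[T6,T7] holders={T4}
Final holders: {T4} -> T1 not in holders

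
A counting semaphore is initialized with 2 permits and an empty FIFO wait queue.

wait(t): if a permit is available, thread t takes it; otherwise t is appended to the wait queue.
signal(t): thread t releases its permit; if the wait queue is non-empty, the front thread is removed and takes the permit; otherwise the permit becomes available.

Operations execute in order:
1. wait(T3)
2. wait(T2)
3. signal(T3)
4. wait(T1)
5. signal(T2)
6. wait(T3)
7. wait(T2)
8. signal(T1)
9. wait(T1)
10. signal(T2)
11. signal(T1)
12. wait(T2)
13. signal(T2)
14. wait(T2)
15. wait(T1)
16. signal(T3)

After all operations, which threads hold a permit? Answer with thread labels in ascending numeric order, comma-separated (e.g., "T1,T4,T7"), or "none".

Answer: T1,T2

Derivation:
Step 1: wait(T3) -> count=1 queue=[] holders={T3}
Step 2: wait(T2) -> count=0 queue=[] holders={T2,T3}
Step 3: signal(T3) -> count=1 queue=[] holders={T2}
Step 4: wait(T1) -> count=0 queue=[] holders={T1,T2}
Step 5: signal(T2) -> count=1 queue=[] holders={T1}
Step 6: wait(T3) -> count=0 queue=[] holders={T1,T3}
Step 7: wait(T2) -> count=0 queue=[T2] holders={T1,T3}
Step 8: signal(T1) -> count=0 queue=[] holders={T2,T3}
Step 9: wait(T1) -> count=0 queue=[T1] holders={T2,T3}
Step 10: signal(T2) -> count=0 queue=[] holders={T1,T3}
Step 11: signal(T1) -> count=1 queue=[] holders={T3}
Step 12: wait(T2) -> count=0 queue=[] holders={T2,T3}
Step 13: signal(T2) -> count=1 queue=[] holders={T3}
Step 14: wait(T2) -> count=0 queue=[] holders={T2,T3}
Step 15: wait(T1) -> count=0 queue=[T1] holders={T2,T3}
Step 16: signal(T3) -> count=0 queue=[] holders={T1,T2}
Final holders: T1,T2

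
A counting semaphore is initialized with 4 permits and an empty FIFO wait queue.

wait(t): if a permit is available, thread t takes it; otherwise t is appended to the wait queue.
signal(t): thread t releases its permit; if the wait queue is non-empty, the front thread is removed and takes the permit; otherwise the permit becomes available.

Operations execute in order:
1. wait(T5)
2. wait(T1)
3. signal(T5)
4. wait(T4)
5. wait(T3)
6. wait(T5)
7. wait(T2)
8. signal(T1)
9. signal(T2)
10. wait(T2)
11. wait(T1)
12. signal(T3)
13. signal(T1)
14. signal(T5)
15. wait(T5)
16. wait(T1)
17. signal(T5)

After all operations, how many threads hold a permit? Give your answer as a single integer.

Answer: 3

Derivation:
Step 1: wait(T5) -> count=3 queue=[] holders={T5}
Step 2: wait(T1) -> count=2 queue=[] holders={T1,T5}
Step 3: signal(T5) -> count=3 queue=[] holders={T1}
Step 4: wait(T4) -> count=2 queue=[] holders={T1,T4}
Step 5: wait(T3) -> count=1 queue=[] holders={T1,T3,T4}
Step 6: wait(T5) -> count=0 queue=[] holders={T1,T3,T4,T5}
Step 7: wait(T2) -> count=0 queue=[T2] holders={T1,T3,T4,T5}
Step 8: signal(T1) -> count=0 queue=[] holders={T2,T3,T4,T5}
Step 9: signal(T2) -> count=1 queue=[] holders={T3,T4,T5}
Step 10: wait(T2) -> count=0 queue=[] holders={T2,T3,T4,T5}
Step 11: wait(T1) -> count=0 queue=[T1] holders={T2,T3,T4,T5}
Step 12: signal(T3) -> count=0 queue=[] holders={T1,T2,T4,T5}
Step 13: signal(T1) -> count=1 queue=[] holders={T2,T4,T5}
Step 14: signal(T5) -> count=2 queue=[] holders={T2,T4}
Step 15: wait(T5) -> count=1 queue=[] holders={T2,T4,T5}
Step 16: wait(T1) -> count=0 queue=[] holders={T1,T2,T4,T5}
Step 17: signal(T5) -> count=1 queue=[] holders={T1,T2,T4}
Final holders: {T1,T2,T4} -> 3 thread(s)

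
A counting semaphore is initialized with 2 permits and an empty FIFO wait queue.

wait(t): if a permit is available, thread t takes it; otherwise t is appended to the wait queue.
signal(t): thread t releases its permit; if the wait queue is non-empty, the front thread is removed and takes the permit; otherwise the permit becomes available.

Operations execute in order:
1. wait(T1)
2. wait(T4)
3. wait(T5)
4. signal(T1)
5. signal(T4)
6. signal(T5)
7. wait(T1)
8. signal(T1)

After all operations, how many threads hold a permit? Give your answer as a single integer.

Step 1: wait(T1) -> count=1 queue=[] holders={T1}
Step 2: wait(T4) -> count=0 queue=[] holders={T1,T4}
Step 3: wait(T5) -> count=0 queue=[T5] holders={T1,T4}
Step 4: signal(T1) -> count=0 queue=[] holders={T4,T5}
Step 5: signal(T4) -> count=1 queue=[] holders={T5}
Step 6: signal(T5) -> count=2 queue=[] holders={none}
Step 7: wait(T1) -> count=1 queue=[] holders={T1}
Step 8: signal(T1) -> count=2 queue=[] holders={none}
Final holders: {none} -> 0 thread(s)

Answer: 0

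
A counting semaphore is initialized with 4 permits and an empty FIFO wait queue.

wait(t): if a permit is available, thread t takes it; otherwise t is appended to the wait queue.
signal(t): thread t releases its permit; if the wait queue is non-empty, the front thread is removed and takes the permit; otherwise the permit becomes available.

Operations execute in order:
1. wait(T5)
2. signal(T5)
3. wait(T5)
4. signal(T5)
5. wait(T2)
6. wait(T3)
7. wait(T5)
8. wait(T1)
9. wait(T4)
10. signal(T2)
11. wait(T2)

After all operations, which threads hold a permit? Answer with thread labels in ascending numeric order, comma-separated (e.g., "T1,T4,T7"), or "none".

Answer: T1,T3,T4,T5

Derivation:
Step 1: wait(T5) -> count=3 queue=[] holders={T5}
Step 2: signal(T5) -> count=4 queue=[] holders={none}
Step 3: wait(T5) -> count=3 queue=[] holders={T5}
Step 4: signal(T5) -> count=4 queue=[] holders={none}
Step 5: wait(T2) -> count=3 queue=[] holders={T2}
Step 6: wait(T3) -> count=2 queue=[] holders={T2,T3}
Step 7: wait(T5) -> count=1 queue=[] holders={T2,T3,T5}
Step 8: wait(T1) -> count=0 queue=[] holders={T1,T2,T3,T5}
Step 9: wait(T4) -> count=0 queue=[T4] holders={T1,T2,T3,T5}
Step 10: signal(T2) -> count=0 queue=[] holders={T1,T3,T4,T5}
Step 11: wait(T2) -> count=0 queue=[T2] holders={T1,T3,T4,T5}
Final holders: T1,T3,T4,T5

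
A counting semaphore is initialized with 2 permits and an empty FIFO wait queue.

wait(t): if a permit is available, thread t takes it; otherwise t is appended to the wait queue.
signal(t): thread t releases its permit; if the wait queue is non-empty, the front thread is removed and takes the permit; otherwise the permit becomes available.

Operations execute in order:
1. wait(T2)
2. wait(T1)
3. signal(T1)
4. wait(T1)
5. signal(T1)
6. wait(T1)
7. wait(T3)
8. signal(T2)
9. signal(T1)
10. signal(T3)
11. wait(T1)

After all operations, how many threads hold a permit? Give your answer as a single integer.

Answer: 1

Derivation:
Step 1: wait(T2) -> count=1 queue=[] holders={T2}
Step 2: wait(T1) -> count=0 queue=[] holders={T1,T2}
Step 3: signal(T1) -> count=1 queue=[] holders={T2}
Step 4: wait(T1) -> count=0 queue=[] holders={T1,T2}
Step 5: signal(T1) -> count=1 queue=[] holders={T2}
Step 6: wait(T1) -> count=0 queue=[] holders={T1,T2}
Step 7: wait(T3) -> count=0 queue=[T3] holders={T1,T2}
Step 8: signal(T2) -> count=0 queue=[] holders={T1,T3}
Step 9: signal(T1) -> count=1 queue=[] holders={T3}
Step 10: signal(T3) -> count=2 queue=[] holders={none}
Step 11: wait(T1) -> count=1 queue=[] holders={T1}
Final holders: {T1} -> 1 thread(s)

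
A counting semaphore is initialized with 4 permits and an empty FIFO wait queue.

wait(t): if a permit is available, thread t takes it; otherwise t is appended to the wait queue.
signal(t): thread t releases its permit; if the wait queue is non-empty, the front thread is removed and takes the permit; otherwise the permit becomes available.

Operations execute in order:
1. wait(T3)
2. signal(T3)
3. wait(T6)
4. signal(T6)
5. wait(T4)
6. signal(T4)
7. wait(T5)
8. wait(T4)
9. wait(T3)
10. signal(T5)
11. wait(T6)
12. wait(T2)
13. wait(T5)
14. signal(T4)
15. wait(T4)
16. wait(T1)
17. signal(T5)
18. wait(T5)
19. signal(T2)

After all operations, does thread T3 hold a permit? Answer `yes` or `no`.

Step 1: wait(T3) -> count=3 queue=[] holders={T3}
Step 2: signal(T3) -> count=4 queue=[] holders={none}
Step 3: wait(T6) -> count=3 queue=[] holders={T6}
Step 4: signal(T6) -> count=4 queue=[] holders={none}
Step 5: wait(T4) -> count=3 queue=[] holders={T4}
Step 6: signal(T4) -> count=4 queue=[] holders={none}
Step 7: wait(T5) -> count=3 queue=[] holders={T5}
Step 8: wait(T4) -> count=2 queue=[] holders={T4,T5}
Step 9: wait(T3) -> count=1 queue=[] holders={T3,T4,T5}
Step 10: signal(T5) -> count=2 queue=[] holders={T3,T4}
Step 11: wait(T6) -> count=1 queue=[] holders={T3,T4,T6}
Step 12: wait(T2) -> count=0 queue=[] holders={T2,T3,T4,T6}
Step 13: wait(T5) -> count=0 queue=[T5] holders={T2,T3,T4,T6}
Step 14: signal(T4) -> count=0 queue=[] holders={T2,T3,T5,T6}
Step 15: wait(T4) -> count=0 queue=[T4] holders={T2,T3,T5,T6}
Step 16: wait(T1) -> count=0 queue=[T4,T1] holders={T2,T3,T5,T6}
Step 17: signal(T5) -> count=0 queue=[T1] holders={T2,T3,T4,T6}
Step 18: wait(T5) -> count=0 queue=[T1,T5] holders={T2,T3,T4,T6}
Step 19: signal(T2) -> count=0 queue=[T5] holders={T1,T3,T4,T6}
Final holders: {T1,T3,T4,T6} -> T3 in holders

Answer: yes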